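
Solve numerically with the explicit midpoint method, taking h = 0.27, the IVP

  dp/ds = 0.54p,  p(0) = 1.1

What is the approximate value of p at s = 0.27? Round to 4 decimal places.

1.2721

Midpoint: k1 = f(s_n, p_n); k2 = f(s_n + h/2, p_n + (h/2)·k1); p_{n+1} = p_n + h·k2.
s=0.000000, p=1.100000:
  k1 = f(0.000000, 1.100000) = 0.594000
  k2 = f(0.135000, 1.180190) = 0.637303
  p ← 1.100000 + 0.27·0.637303 = 1.272072
p(0.27) ≈ 1.2721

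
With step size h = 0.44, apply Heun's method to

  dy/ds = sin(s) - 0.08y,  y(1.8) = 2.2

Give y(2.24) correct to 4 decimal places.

Heun: k1 = f(s_n, y_n); k2 = f(s_n + h, y_n + h·k1); y_{n+1} = y_n + (h/2)·(k1 + k2).
s=1.800000, y=2.200000:
  k1 = f(1.800000, 2.200000) = 0.797848
  k2 = f(2.240000, 2.551053) = 0.580232
  y ← 2.200000 + (0.44/2)·(0.797848 + 0.580232) = 2.503177
y(2.24) ≈ 2.5032

2.5032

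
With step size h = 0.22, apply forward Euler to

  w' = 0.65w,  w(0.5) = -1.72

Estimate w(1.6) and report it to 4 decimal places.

-3.3555

Euler: w_{n+1} = w_n + h·f(s_n, w_n).
s=0.500000, w=-1.720000: f=-1.118000 → w ← -1.720000 + 0.22·(-1.118000) = -1.965960
s=0.720000, w=-1.965960: f=-1.277874 → w ← -1.965960 + 0.22·(-1.277874) = -2.247092
s=0.940000, w=-2.247092: f=-1.460610 → w ← -2.247092 + 0.22·(-1.460610) = -2.568426
s=1.160000, w=-2.568426: f=-1.669477 → w ← -2.568426 + 0.22·(-1.669477) = -2.935711
s=1.380000, w=-2.935711: f=-1.908212 → w ← -2.935711 + 0.22·(-1.908212) = -3.355518
w(1.6) ≈ -3.3555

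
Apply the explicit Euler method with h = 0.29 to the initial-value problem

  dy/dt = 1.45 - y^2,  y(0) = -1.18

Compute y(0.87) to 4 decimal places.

-1.0885

Euler: y_{n+1} = y_n + h·f(t_n, y_n).
t=0.000000, y=-1.180000: f=0.057600 → y ← -1.180000 + 0.29·0.057600 = -1.163296
t=0.290000, y=-1.163296: f=0.096742 → y ← -1.163296 + 0.29·0.096742 = -1.135241
t=0.580000, y=-1.135241: f=0.161229 → y ← -1.135241 + 0.29·0.161229 = -1.088484
y(0.87) ≈ -1.0885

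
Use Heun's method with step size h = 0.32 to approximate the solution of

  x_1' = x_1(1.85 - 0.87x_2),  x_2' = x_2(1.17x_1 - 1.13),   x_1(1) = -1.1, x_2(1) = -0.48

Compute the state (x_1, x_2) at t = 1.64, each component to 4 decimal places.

-3.7859, -0.1292

Heun on (x_1,x_2): k1 = f(t_n, state_n); k2 = f(t_n + h, state_n + h·k1); state_{n+1} = state_n + (h/2)·(k1 + k2).
1.000000: (-1.100000, -0.480000)
  k1 = (-2.494360, 1.160160)
  predictor → (-1.898195, -0.108749)
  k2 = (-3.691252, 0.364405)
  → (-2.089698, -0.236070)
1.320000: (-2.089698, -0.236070)
  k1 = (-4.295124, 0.843936)
  predictor → (-3.464138, 0.033990)
  k2 = (-6.306216, -0.176171)
  → (-3.785912, -0.129227)
(x_1(1.64), x_2(1.64)) ≈ (-3.7859, -0.1292)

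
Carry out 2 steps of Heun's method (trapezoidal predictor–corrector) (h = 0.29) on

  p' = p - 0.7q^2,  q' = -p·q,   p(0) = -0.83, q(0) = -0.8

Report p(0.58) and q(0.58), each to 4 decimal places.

-2.0862, -1.6726

Heun on (p,q): k1 = f(s_n, state_n); k2 = f(s_n + h, state_n + h·k1); state_{n+1} = state_n + (h/2)·(k1 + k2).
0.000000: (-0.830000, -0.800000)
  k1 = (-1.278000, -0.664000)
  predictor → (-1.200620, -0.992560)
  k2 = (-1.890243, -1.191687)
  → (-1.289395, -1.069075)
0.290000: (-1.289395, -1.069075)
  k1 = (-2.089440, -1.378460)
  predictor → (-1.895333, -1.468828)
  k2 = (-3.405552, -2.783918)
  → (-2.086169, -1.672619)
(p(0.58), q(0.58)) ≈ (-2.0862, -1.6726)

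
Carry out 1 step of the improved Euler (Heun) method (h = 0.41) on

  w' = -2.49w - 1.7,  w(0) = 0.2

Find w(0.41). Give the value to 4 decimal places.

-0.2412

Heun: k1 = f(t_n, w_n); k2 = f(t_n + h, w_n + h·k1); w_{n+1} = w_n + (h/2)·(k1 + k2).
t=0.000000, w=0.200000:
  k1 = f(0.000000, 0.200000) = -2.198000
  k2 = f(0.410000, -0.701180) = 0.045938
  w ← 0.200000 + (0.41/2)·(-2.198000 + 0.045938) = -0.241173
w(0.41) ≈ -0.2412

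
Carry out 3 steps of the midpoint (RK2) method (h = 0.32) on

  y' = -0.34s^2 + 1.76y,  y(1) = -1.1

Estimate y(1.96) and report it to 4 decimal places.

-7.0769

Midpoint: k1 = f(s_n, y_n); k2 = f(s_n + h/2, y_n + (h/2)·k1); y_{n+1} = y_n + h·k2.
s=1.000000, y=-1.100000:
  k1 = f(1.000000, -1.100000) = -2.276000
  k2 = f(1.160000, -1.464160) = -3.034426
  y ← -1.100000 + 0.32·(-3.034426) = -2.071016
s=1.320000, y=-2.071016:
  k1 = f(1.320000, -2.071016) = -4.237404
  k2 = f(1.480000, -2.749001) = -5.582978
  y ← -2.071016 + 0.32·(-5.582978) = -3.857569
s=1.640000, y=-3.857569:
  k1 = f(1.640000, -3.857569) = -7.703785
  k2 = f(1.800000, -5.090175) = -10.060307
  y ← -3.857569 + 0.32·(-10.060307) = -7.076867
y(1.96) ≈ -7.0769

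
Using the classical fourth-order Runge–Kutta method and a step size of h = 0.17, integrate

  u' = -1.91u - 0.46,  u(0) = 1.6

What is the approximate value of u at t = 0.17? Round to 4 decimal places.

RK4: k1 = f(t_n, u_n); k2 = f(t_n + h/2, u_n + (h/2)·k1); k3 = f(t_n + h/2, u_n + (h/2)·k2); k4 = f(t_n + h, u_n + h·k3); u_{n+1} = u_n + (h/6)·(k1 + 2k2 + 2k3 + k4).
t=0.000000, u=1.600000:
  k1 = f(0.000000, 1.600000) = -3.516000
  k2 = f(0.085000, 1.301140) = -2.945177
  k3 = f(0.085000, 1.349660) = -3.037850
  k4 = f(0.170000, 1.083565) = -2.529610
  u ← 1.600000 + (0.17/6)·(k1 + 2k2 + 2k3 + k4) = 1.089669
u(0.17) ≈ 1.0897

1.0897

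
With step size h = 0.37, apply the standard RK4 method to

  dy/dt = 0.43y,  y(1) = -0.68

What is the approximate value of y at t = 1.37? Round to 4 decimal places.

RK4: k1 = f(t_n, y_n); k2 = f(t_n + h/2, y_n + (h/2)·k1); k3 = f(t_n + h/2, y_n + (h/2)·k2); k4 = f(t_n + h, y_n + h·k3); y_{n+1} = y_n + (h/6)·(k1 + 2k2 + 2k3 + k4).
t=1.000000, y=-0.680000:
  k1 = f(1.000000, -0.680000) = -0.292400
  k2 = f(1.185000, -0.734094) = -0.315660
  k3 = f(1.185000, -0.738397) = -0.317511
  k4 = f(1.370000, -0.797479) = -0.342916
  y ← -0.680000 + (0.37/6)·(k1 + 2k2 + 2k3 + k4) = -0.797269
y(1.37) ≈ -0.7973

-0.7973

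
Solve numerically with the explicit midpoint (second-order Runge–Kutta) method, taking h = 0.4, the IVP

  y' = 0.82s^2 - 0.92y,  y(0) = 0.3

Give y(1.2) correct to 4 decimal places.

0.4744

Midpoint: k1 = f(s_n, y_n); k2 = f(s_n + h/2, y_n + (h/2)·k1); y_{n+1} = y_n + h·k2.
s=0.000000, y=0.300000:
  k1 = f(0.000000, 0.300000) = -0.276000
  k2 = f(0.200000, 0.244800) = -0.192416
  y ← 0.300000 + 0.4·(-0.192416) = 0.223034
s=0.400000, y=0.223034:
  k1 = f(0.400000, 0.223034) = -0.073991
  k2 = f(0.600000, 0.208235) = 0.103623
  y ← 0.223034 + 0.4·0.103623 = 0.264483
s=0.800000, y=0.264483:
  k1 = f(0.800000, 0.264483) = 0.281476
  k2 = f(1.000000, 0.320778) = 0.524884
  y ← 0.264483 + 0.4·0.524884 = 0.474437
y(1.2) ≈ 0.4744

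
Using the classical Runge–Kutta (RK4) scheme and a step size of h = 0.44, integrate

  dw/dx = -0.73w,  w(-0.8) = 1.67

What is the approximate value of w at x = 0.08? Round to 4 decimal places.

RK4: k1 = f(x_n, w_n); k2 = f(x_n + h/2, w_n + (h/2)·k1); k3 = f(x_n + h/2, w_n + (h/2)·k2); k4 = f(x_n + h, w_n + h·k3); w_{n+1} = w_n + (h/6)·(k1 + 2k2 + 2k3 + k4).
x=-0.800000, w=1.670000:
  k1 = f(-0.800000, 1.670000) = -1.219100
  k2 = f(-0.580000, 1.401798) = -1.023313
  k3 = f(-0.580000, 1.444871) = -1.054756
  k4 = f(-0.360000, 1.205907) = -0.880312
  w ← 1.670000 + (0.44/6)·(k1 + 2k2 + 2k3 + k4) = 1.211260
x=-0.360000, w=1.211260:
  k1 = f(-0.360000, 1.211260) = -0.884220
  k2 = f(-0.140000, 1.016731) = -0.742214
  k3 = f(-0.140000, 1.047973) = -0.765020
  k4 = f(0.080000, 0.874651) = -0.638495
  w ← 1.211260 + (0.44/6)·(k1 + 2k2 + 2k3 + k4) = 0.878533
w(0.08) ≈ 0.8785

0.8785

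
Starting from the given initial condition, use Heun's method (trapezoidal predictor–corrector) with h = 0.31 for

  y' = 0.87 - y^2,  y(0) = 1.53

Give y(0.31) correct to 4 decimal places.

Heun: k1 = f(t_n, y_n); k2 = f(t_n + h, y_n + h·k1); y_{n+1} = y_n + (h/2)·(k1 + k2).
t=0.000000, y=1.530000:
  k1 = f(0.000000, 1.530000) = -1.470900
  k2 = f(0.310000, 1.074021) = -0.283521
  y ← 1.530000 + (0.31/2)·(-1.470900 + (-0.283521)) = 1.258065
y(0.31) ≈ 1.2581

1.2581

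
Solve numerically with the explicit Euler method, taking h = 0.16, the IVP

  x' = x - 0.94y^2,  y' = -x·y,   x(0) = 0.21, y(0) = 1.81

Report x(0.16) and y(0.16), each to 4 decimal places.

-0.2491, 1.7492

Euler on (x,y): x_{n+1} = x_n + h·x', y_{n+1} = y_n + h·y'.
0.000000: (0.210000, 1.810000); f=(-2.869534, -0.380100) → (-0.249125, 1.749184)
(x(0.16), y(0.16)) ≈ (-0.2491, 1.7492)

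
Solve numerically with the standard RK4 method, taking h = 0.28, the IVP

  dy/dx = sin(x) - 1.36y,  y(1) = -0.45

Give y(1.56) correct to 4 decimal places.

0.1643

RK4: k1 = f(x_n, y_n); k2 = f(x_n + h/2, y_n + (h/2)·k1); k3 = f(x_n + h/2, y_n + (h/2)·k2); k4 = f(x_n + h, y_n + h·k3); y_{n+1} = y_n + (h/6)·(k1 + 2k2 + 2k3 + k4).
x=1.000000, y=-0.450000:
  k1 = f(1.000000, -0.450000) = 1.453471
  k2 = f(1.140000, -0.246514) = 1.243893
  k3 = f(1.140000, -0.275855) = 1.283796
  k4 = f(1.280000, -0.090537) = 1.081146
  y ← -0.450000 + (0.28/6)·(k1 + 2k2 + 2k3 + k4) = -0.095800
x=1.280000, y=-0.095800:
  k1 = f(1.280000, -0.095800) = 1.088304
  k2 = f(1.420000, 0.056562) = 0.911727
  k3 = f(1.420000, 0.031842) = 0.945347
  k4 = f(1.560000, 0.168897) = 0.770242
  y ← -0.095800 + (0.28/6)·(k1 + 2k2 + 2k3 + k4) = 0.164259
y(1.56) ≈ 0.1643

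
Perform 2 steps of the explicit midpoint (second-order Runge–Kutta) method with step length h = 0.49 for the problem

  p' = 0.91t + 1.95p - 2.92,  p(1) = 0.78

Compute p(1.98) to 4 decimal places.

Midpoint: k1 = f(t_n, p_n); k2 = f(t_n + h/2, p_n + (h/2)·k1); p_{n+1} = p_n + h·k2.
t=1.000000, p=0.780000:
  k1 = f(1.000000, 0.780000) = -0.489000
  k2 = f(1.245000, 0.660195) = -0.499670
  p ← 0.780000 + 0.49·(-0.499670) = 0.535162
t=1.490000, p=0.535162:
  k1 = f(1.490000, 0.535162) = -0.520534
  k2 = f(1.735000, 0.407631) = -0.546270
  p ← 0.535162 + 0.49·(-0.546270) = 0.267490
p(1.98) ≈ 0.2675

0.2675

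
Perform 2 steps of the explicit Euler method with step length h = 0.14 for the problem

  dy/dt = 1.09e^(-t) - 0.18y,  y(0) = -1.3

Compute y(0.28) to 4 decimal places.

Euler: y_{n+1} = y_n + h·f(t_n, y_n).
t=0.000000, y=-1.300000: f=1.324000 → y ← -1.300000 + 0.14·1.324000 = -1.114640
t=0.140000, y=-1.114640: f=1.148236 → y ← -1.114640 + 0.14·1.148236 = -0.953887
y(0.28) ≈ -0.9539

-0.9539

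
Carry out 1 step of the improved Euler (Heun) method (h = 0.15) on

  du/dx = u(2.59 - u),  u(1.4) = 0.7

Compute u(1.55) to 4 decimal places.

Heun: k1 = f(x_n, u_n); k2 = f(x_n + h, u_n + h·k1); u_{n+1} = u_n + (h/2)·(k1 + k2).
x=1.400000, u=0.700000:
  k1 = f(1.400000, 0.700000) = 1.323000
  k2 = f(1.550000, 0.898450) = 1.519773
  u ← 0.700000 + (0.15/2)·(1.323000 + 1.519773) = 0.913208
u(1.55) ≈ 0.9132

0.9132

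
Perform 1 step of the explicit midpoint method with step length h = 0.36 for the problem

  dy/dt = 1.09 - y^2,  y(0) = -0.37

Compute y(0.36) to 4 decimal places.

0.0082

Midpoint: k1 = f(t_n, y_n); k2 = f(t_n + h/2, y_n + (h/2)·k1); y_{n+1} = y_n + h·k2.
t=0.000000, y=-0.370000:
  k1 = f(0.000000, -0.370000) = 0.953100
  k2 = f(0.180000, -0.198442) = 1.050621
  y ← -0.370000 + 0.36·1.050621 = 0.008223
y(0.36) ≈ 0.0082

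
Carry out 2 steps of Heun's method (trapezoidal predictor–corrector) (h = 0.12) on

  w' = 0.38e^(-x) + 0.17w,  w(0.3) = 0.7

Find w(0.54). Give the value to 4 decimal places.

0.7906

Heun: k1 = f(x_n, w_n); k2 = f(x_n + h, w_n + h·k1); w_{n+1} = w_n + (h/2)·(k1 + k2).
x=0.300000, w=0.700000:
  k1 = f(0.300000, 0.700000) = 0.400511
  k2 = f(0.420000, 0.748061) = 0.376848
  w ← 0.700000 + (0.12/2)·(0.400511 + 0.376848) = 0.746642
x=0.420000, w=0.746642:
  k1 = f(0.420000, 0.746642) = 0.376607
  k2 = f(0.540000, 0.791834) = 0.356056
  w ← 0.746642 + (0.12/2)·(0.376607 + 0.356056) = 0.790601
w(0.54) ≈ 0.7906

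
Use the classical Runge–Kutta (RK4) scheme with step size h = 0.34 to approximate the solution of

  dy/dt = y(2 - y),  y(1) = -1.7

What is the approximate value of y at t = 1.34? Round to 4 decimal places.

RK4: k1 = f(t_n, y_n); k2 = f(t_n + h/2, y_n + (h/2)·k1); k3 = f(t_n + h/2, y_n + (h/2)·k2); k4 = f(t_n + h, y_n + h·k3); y_{n+1} = y_n + (h/6)·(k1 + 2k2 + 2k3 + k4).
t=1.000000, y=-1.700000:
  k1 = f(1.000000, -1.700000) = -6.290000
  k2 = f(1.170000, -2.769300) = -13.207622
  k3 = f(1.170000, -3.945296) = -23.455951
  k4 = f(1.340000, -9.675023) = -112.956122
  y ← -1.700000 + (0.34/6)·(k1 + 2k2 + 2k3 + k4) = -12.612485
y(1.34) ≈ -12.6125

-12.6125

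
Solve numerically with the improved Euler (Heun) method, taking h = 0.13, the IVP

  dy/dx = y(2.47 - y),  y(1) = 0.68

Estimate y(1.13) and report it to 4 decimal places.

0.8480

Heun: k1 = f(x_n, y_n); k2 = f(x_n + h, y_n + h·k1); y_{n+1} = y_n + (h/2)·(k1 + k2).
x=1.000000, y=0.680000:
  k1 = f(1.000000, 0.680000) = 1.217200
  k2 = f(1.130000, 0.838236) = 1.367803
  y ← 0.680000 + (0.13/2)·(1.217200 + 1.367803) = 0.848025
y(1.13) ≈ 0.8480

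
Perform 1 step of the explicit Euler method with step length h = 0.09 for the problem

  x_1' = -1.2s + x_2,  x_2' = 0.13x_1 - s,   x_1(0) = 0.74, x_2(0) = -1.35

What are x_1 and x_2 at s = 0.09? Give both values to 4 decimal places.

0.6185, -1.3413

Euler on (x_1,x_2): x_1_{n+1} = x_1_n + h·x_1', x_2_{n+1} = x_2_n + h·x_2'.
0.000000: (0.740000, -1.350000); f=(-1.350000, 0.096200) → (0.618500, -1.341342)
(x_1(0.09), x_2(0.09)) ≈ (0.6185, -1.3413)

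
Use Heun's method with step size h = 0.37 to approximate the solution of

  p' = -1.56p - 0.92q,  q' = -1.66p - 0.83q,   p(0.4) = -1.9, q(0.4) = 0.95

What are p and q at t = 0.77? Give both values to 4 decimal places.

-1.4988, 1.4534

Heun on (p,q): k1 = f(t_n, state_n); k2 = f(t_n + h, state_n + h·k1); state_{n+1} = state_n + (h/2)·(k1 + k2).
0.400000: (-1.900000, 0.950000)
  k1 = (2.090000, 2.365500)
  predictor → (-1.126700, 1.825235)
  k2 = (0.078436, 0.355377)
  → (-1.498839, 1.453362)
(p(0.77), q(0.77)) ≈ (-1.4988, 1.4534)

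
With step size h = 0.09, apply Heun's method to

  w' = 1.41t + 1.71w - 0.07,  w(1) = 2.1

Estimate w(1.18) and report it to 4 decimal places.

Heun: k1 = f(t_n, w_n); k2 = f(t_n + h, w_n + h·k1); w_{n+1} = w_n + (h/2)·(k1 + k2).
t=1.000000, w=2.100000:
  k1 = f(1.000000, 2.100000) = 4.931000
  k2 = f(1.090000, 2.543790) = 5.816781
  w ← 2.100000 + (0.09/2)·(4.931000 + 5.816781) = 2.583650
t=1.090000, w=2.583650:
  k1 = f(1.090000, 2.583650) = 5.884942
  k2 = f(1.180000, 3.113295) = 6.917534
  w ← 2.583650 + (0.09/2)·(5.884942 + 6.917534) = 3.159762
w(1.18) ≈ 3.1598

3.1598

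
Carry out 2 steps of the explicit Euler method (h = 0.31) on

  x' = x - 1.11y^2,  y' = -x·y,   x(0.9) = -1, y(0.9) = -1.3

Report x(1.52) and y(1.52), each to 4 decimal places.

Euler on (x,y): x_{n+1} = x_n + h·x', y_{n+1} = y_n + h·y'.
0.900000: (-1.000000, -1.300000); f=(-2.875900, -1.300000) → (-1.891529, -1.703000)
1.210000: (-1.891529, -1.703000); f=(-5.110761, -3.221274) → (-3.475865, -2.701595)
(x(1.52), y(1.52)) ≈ (-3.4759, -2.7016)

-3.4759, -2.7016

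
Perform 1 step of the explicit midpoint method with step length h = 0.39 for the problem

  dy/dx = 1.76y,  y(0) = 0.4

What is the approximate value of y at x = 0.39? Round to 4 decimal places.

Midpoint: k1 = f(x_n, y_n); k2 = f(x_n + h/2, y_n + (h/2)·k1); y_{n+1} = y_n + h·k2.
x=0.000000, y=0.400000:
  k1 = f(0.000000, 0.400000) = 0.704000
  k2 = f(0.195000, 0.537280) = 0.945613
  y ← 0.400000 + 0.39·0.945613 = 0.768789
y(0.39) ≈ 0.7688

0.7688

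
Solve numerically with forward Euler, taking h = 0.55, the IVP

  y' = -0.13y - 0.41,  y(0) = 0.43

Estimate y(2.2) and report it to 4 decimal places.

-0.4902

Euler: y_{n+1} = y_n + h·f(t_n, y_n).
t=0.000000, y=0.430000: f=-0.465900 → y ← 0.430000 + 0.55·(-0.465900) = 0.173755
t=0.550000, y=0.173755: f=-0.432588 → y ← 0.173755 + 0.55·(-0.432588) = -0.064168
t=1.100000, y=-0.064168: f=-0.401658 → y ← -0.064168 + 0.55·(-0.401658) = -0.285080
t=1.650000, y=-0.285080: f=-0.372940 → y ← -0.285080 + 0.55·(-0.372940) = -0.490197
y(2.2) ≈ -0.4902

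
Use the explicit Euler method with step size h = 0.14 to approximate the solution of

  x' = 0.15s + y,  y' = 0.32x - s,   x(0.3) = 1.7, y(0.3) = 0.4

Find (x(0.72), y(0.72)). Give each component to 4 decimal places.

1.9077, 0.4524

Euler on (x,y): x_{n+1} = x_n + h·x', y_{n+1} = y_n + h·y'.
0.300000: (1.700000, 0.400000); f=(0.445000, 0.244000) → (1.762300, 0.434160)
0.440000: (1.762300, 0.434160); f=(0.500160, 0.123936) → (1.832322, 0.451511)
0.580000: (1.832322, 0.451511); f=(0.538511, 0.006343) → (1.907714, 0.452399)
(x(0.72), y(0.72)) ≈ (1.9077, 0.4524)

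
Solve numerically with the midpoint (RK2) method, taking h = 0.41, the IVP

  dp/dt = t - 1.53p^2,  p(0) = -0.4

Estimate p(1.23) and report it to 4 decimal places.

0.1018

Midpoint: k1 = f(t_n, p_n); k2 = f(t_n + h/2, p_n + (h/2)·k1); p_{n+1} = p_n + h·k2.
t=0.000000, p=-0.400000:
  k1 = f(0.000000, -0.400000) = -0.244800
  k2 = f(0.205000, -0.450184) = -0.105078
  p ← -0.400000 + 0.41·(-0.105078) = -0.443082
t=0.410000, p=-0.443082:
  k1 = f(0.410000, -0.443082) = 0.109628
  k2 = f(0.615000, -0.420608) = 0.344325
  p ← -0.443082 + 0.41·0.344325 = -0.301909
t=0.820000, p=-0.301909:
  k1 = f(0.820000, -0.301909) = 0.680542
  k2 = f(1.025000, -0.162398) = 0.984649
  p ← -0.301909 + 0.41·0.984649 = 0.101797
p(1.23) ≈ 0.1018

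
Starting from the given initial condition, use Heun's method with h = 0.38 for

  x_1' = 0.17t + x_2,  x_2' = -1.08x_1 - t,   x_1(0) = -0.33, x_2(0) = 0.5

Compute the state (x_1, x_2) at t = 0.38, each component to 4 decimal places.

Heun on (x_1,x_2): k1 = f(t_n, state_n); k2 = f(t_n + h, state_n + h·k1); state_{n+1} = state_n + (h/2)·(k1 + k2).
0.000000: (-0.330000, 0.500000)
  k1 = (0.500000, 0.356400)
  predictor → (-0.140000, 0.635432)
  k2 = (0.700032, -0.228800)
  → (-0.101994, 0.524244)
(x_1(0.38), x_2(0.38)) ≈ (-0.1020, 0.5242)

-0.1020, 0.5242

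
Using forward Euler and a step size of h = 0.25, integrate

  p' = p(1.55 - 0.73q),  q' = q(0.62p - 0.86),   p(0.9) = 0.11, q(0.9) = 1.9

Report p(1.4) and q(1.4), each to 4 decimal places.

0.1270, 1.2233

Euler on (p,q): p_{n+1} = p_n + h·p', q_{n+1} = q_n + h·q'.
0.900000: (0.110000, 1.900000); f=(0.017930, -1.504420) → (0.114483, 1.523895)
1.150000: (0.114483, 1.523895); f=(0.050093, -1.202385) → (0.127006, 1.223299)
(p(1.4), q(1.4)) ≈ (0.1270, 1.2233)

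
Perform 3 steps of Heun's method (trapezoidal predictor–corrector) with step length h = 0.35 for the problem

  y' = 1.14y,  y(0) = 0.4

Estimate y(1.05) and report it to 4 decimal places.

1.2930

Heun: k1 = f(x_n, y_n); k2 = f(x_n + h, y_n + h·k1); y_{n+1} = y_n + (h/2)·(k1 + k2).
x=0.000000, y=0.400000:
  k1 = f(0.000000, 0.400000) = 0.456000
  k2 = f(0.350000, 0.559600) = 0.637944
  y ← 0.400000 + (0.35/2)·(0.456000 + 0.637944) = 0.591440
x=0.350000, y=0.591440:
  k1 = f(0.350000, 0.591440) = 0.674242
  k2 = f(0.700000, 0.827425) = 0.943264
  y ← 0.591440 + (0.35/2)·(0.674242 + 0.943264) = 0.874504
x=0.700000, y=0.874504:
  k1 = f(0.700000, 0.874504) = 0.996934
  k2 = f(1.050000, 1.223431) = 1.394711
  y ← 0.874504 + (0.35/2)·(0.996934 + 1.394711) = 1.293042
y(1.05) ≈ 1.2930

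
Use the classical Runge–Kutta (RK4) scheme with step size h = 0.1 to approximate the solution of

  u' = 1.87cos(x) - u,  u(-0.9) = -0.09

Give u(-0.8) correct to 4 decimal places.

0.0361

RK4: k1 = f(x_n, u_n); k2 = f(x_n + h/2, u_n + (h/2)·k1); k3 = f(x_n + h/2, u_n + (h/2)·k2); k4 = f(x_n + h, u_n + h·k3); u_{n+1} = u_n + (h/6)·(k1 + 2k2 + 2k3 + k4).
x=-0.900000, u=-0.090000:
  k1 = f(-0.900000, -0.090000) = 1.252411
  k2 = f(-0.850000, -0.027379) = 1.261548
  k3 = f(-0.850000, -0.026923) = 1.261091
  k4 = f(-0.800000, 0.036109) = 1.266732
  u ← -0.090000 + (0.1/6)·(k1 + 2k2 + 2k3 + k4) = 0.036074
u(-0.8) ≈ 0.0361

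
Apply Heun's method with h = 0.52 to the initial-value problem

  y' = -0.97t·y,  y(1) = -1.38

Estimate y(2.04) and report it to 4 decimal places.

-0.3823

Heun: k1 = f(t_n, y_n); k2 = f(t_n + h, y_n + h·k1); y_{n+1} = y_n + (h/2)·(k1 + k2).
t=1.000000, y=-1.380000:
  k1 = f(1.000000, -1.380000) = 1.338600
  k2 = f(1.520000, -0.683928) = 1.008383
  y ← -1.380000 + (0.52/2)·(1.338600 + 1.008383) = -0.769784
t=1.520000, y=-0.769784:
  k1 = f(1.520000, -0.769784) = 1.134970
  k2 = f(2.040000, -0.179600) = 0.355392
  y ← -0.769784 + (0.52/2)·(1.134970 + 0.355392) = -0.382290
y(2.04) ≈ -0.3823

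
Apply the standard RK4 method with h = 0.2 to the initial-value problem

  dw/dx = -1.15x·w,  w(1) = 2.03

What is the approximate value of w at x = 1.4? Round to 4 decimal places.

RK4: k1 = f(x_n, w_n); k2 = f(x_n + h/2, w_n + (h/2)·k1); k3 = f(x_n + h/2, w_n + (h/2)·k2); k4 = f(x_n + h, w_n + h·k3); w_{n+1} = w_n + (h/6)·(k1 + 2k2 + 2k3 + k4).
x=1.000000, w=2.030000:
  k1 = f(1.000000, 2.030000) = -2.334500
  k2 = f(1.100000, 1.796550) = -2.272636
  k3 = f(1.100000, 1.802736) = -2.280462
  k4 = f(1.200000, 1.573908) = -2.171993
  w ← 2.030000 + (0.2/6)·(k1 + 2k2 + 2k3 + k4) = 1.576244
x=1.200000, w=1.576244:
  k1 = f(1.200000, 1.576244) = -2.175216
  k2 = f(1.300000, 1.358722) = -2.031290
  k3 = f(1.300000, 1.373115) = -2.052807
  k4 = f(1.400000, 1.165682) = -1.876749
  w ← 1.576244 + (0.2/6)·(k1 + 2k2 + 2k3 + k4) = 1.168905
w(1.4) ≈ 1.1689

1.1689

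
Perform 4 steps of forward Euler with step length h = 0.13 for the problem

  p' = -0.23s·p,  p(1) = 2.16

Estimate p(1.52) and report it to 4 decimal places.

Euler: p_{n+1} = p_n + h·f(s_n, p_n).
s=1.000000, p=2.160000: f=-0.496800 → p ← 2.160000 + 0.13·(-0.496800) = 2.095416
s=1.130000, p=2.095416: f=-0.544599 → p ← 2.095416 + 0.13·(-0.544599) = 2.024618
s=1.260000, p=2.024618: f=-0.586734 → p ← 2.024618 + 0.13·(-0.586734) = 1.948343
s=1.390000, p=1.948343: f=-0.622885 → p ← 1.948343 + 0.13·(-0.622885) = 1.867368
p(1.52) ≈ 1.8674

1.8674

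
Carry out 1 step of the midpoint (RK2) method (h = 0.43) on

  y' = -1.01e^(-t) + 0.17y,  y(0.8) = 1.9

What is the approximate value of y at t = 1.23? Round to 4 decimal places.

Midpoint: k1 = f(t_n, y_n); k2 = f(t_n + h/2, y_n + (h/2)·k1); y_{n+1} = y_n + h·k2.
t=0.800000, y=1.900000:
  k1 = f(0.800000, 1.900000) = -0.130822
  k2 = f(1.015000, 1.871873) = -0.047808
  y ← 1.900000 + 0.43·(-0.047808) = 1.879443
y(1.23) ≈ 1.8794

1.8794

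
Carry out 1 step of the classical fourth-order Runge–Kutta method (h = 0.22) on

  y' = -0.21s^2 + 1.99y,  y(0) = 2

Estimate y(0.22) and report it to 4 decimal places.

RK4: k1 = f(s_n, y_n); k2 = f(s_n + h/2, y_n + (h/2)·k1); k3 = f(s_n + h/2, y_n + (h/2)·k2); k4 = f(s_n + h, y_n + h·k3); y_{n+1} = y_n + (h/6)·(k1 + 2k2 + 2k3 + k4).
s=0.000000, y=2.000000:
  k1 = f(0.000000, 2.000000) = 3.980000
  k2 = f(0.110000, 2.437800) = 4.848681
  k3 = f(0.110000, 2.533355) = 5.038835
  k4 = f(0.220000, 3.108544) = 6.175838
  y ← 2.000000 + (0.22/6)·(k1 + 2k2 + 2k3 + k4) = 3.097465
y(0.22) ≈ 3.0975

3.0975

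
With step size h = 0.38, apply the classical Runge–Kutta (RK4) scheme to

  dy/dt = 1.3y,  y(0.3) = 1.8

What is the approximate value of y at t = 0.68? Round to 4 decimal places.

RK4: k1 = f(t_n, y_n); k2 = f(t_n + h/2, y_n + (h/2)·k1); k3 = f(t_n + h/2, y_n + (h/2)·k2); k4 = f(t_n + h, y_n + h·k3); y_{n+1} = y_n + (h/6)·(k1 + 2k2 + 2k3 + k4).
t=0.300000, y=1.800000:
  k1 = f(0.300000, 1.800000) = 2.340000
  k2 = f(0.490000, 2.244600) = 2.917980
  k3 = f(0.490000, 2.354416) = 3.060741
  k4 = f(0.680000, 2.963082) = 3.852006
  y ← 1.800000 + (0.38/6)·(k1 + 2k2 + 2k3 + k4) = 2.949465
y(0.68) ≈ 2.9495

2.9495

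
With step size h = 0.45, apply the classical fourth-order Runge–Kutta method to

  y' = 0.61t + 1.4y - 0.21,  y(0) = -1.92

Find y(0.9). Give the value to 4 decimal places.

-6.7477

RK4: k1 = f(t_n, y_n); k2 = f(t_n + h/2, y_n + (h/2)·k1); k3 = f(t_n + h/2, y_n + (h/2)·k2); k4 = f(t_n + h, y_n + h·k3); y_{n+1} = y_n + (h/6)·(k1 + 2k2 + 2k3 + k4).
t=0.000000, y=-1.920000:
  k1 = f(0.000000, -1.920000) = -2.898000
  k2 = f(0.225000, -2.572050) = -3.673620
  k3 = f(0.225000, -2.746564) = -3.917940
  k4 = f(0.450000, -3.683073) = -5.091802
  y ← -1.920000 + (0.45/6)·(k1 + 2k2 + 2k3 + k4) = -3.657969
t=0.450000, y=-3.657969:
  k1 = f(0.450000, -3.657969) = -5.056657
  k2 = f(0.675000, -4.795717) = -6.512254
  k3 = f(0.675000, -5.123226) = -6.970767
  k4 = f(0.900000, -6.794814) = -9.173740
  y ← -3.657969 + (0.45/6)·(k1 + 2k2 + 2k3 + k4) = -6.747702
y(0.9) ≈ -6.7477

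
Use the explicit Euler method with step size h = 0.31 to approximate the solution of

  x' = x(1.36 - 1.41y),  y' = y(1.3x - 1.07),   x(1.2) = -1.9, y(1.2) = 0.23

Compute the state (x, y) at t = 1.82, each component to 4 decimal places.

Euler on (x,y): x_{n+1} = x_n + h·x', y_{n+1} = y_n + h·y'.
1.200000: (-1.900000, 0.230000); f=(-1.967830, -0.814200) → (-2.510027, -0.022402)
1.510000: (-2.510027, -0.022402); f=(-3.492921, 0.097069) → (-3.592833, 0.007689)
(x(1.82), y(1.82)) ≈ (-3.5928, 0.0077)

-3.5928, 0.0077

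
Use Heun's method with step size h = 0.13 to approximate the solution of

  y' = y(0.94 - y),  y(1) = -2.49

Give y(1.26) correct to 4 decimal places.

-8.8794

Heun: k1 = f(t_n, y_n); k2 = f(t_n + h, y_n + h·k1); y_{n+1} = y_n + (h/2)·(k1 + k2).
t=1.000000, y=-2.490000:
  k1 = f(1.000000, -2.490000) = -8.540700
  k2 = f(1.130000, -3.600291) = -16.346369
  y ← -2.490000 + (0.13/2)·(-8.540700 + (-16.346369)) = -4.107659
t=1.130000, y=-4.107659:
  k1 = f(1.130000, -4.107659) = -20.734066
  k2 = f(1.260000, -6.803088) = -52.676910
  y ← -4.107659 + (0.13/2)·(-20.734066 + (-52.676910)) = -8.879373
y(1.26) ≈ -8.8794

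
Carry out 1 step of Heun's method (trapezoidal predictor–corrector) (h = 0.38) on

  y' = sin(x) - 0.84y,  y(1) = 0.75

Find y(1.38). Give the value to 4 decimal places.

Heun: k1 = f(x_n, y_n); k2 = f(x_n + h, y_n + h·k1); y_{n+1} = y_n + (h/2)·(k1 + k2).
x=1.000000, y=0.750000:
  k1 = f(1.000000, 0.750000) = 0.211471
  k2 = f(1.380000, 0.830359) = 0.284352
  y ← 0.750000 + (0.38/2)·(0.211471 + 0.284352) = 0.844206
y(1.38) ≈ 0.8442

0.8442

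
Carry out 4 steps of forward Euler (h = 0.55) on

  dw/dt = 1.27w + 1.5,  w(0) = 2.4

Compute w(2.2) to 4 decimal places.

Euler: w_{n+1} = w_n + h·f(t_n, w_n).
t=0.000000, w=2.400000: f=4.548000 → w ← 2.400000 + 0.55·4.548000 = 4.901400
t=0.550000, w=4.901400: f=7.724778 → w ← 4.901400 + 0.55·7.724778 = 9.150028
t=1.100000, w=9.150028: f=13.120535 → w ← 9.150028 + 0.55·13.120535 = 16.366322
t=1.650000, w=16.366322: f=22.285229 → w ← 16.366322 + 0.55·22.285229 = 28.623199
w(2.2) ≈ 28.6232

28.6232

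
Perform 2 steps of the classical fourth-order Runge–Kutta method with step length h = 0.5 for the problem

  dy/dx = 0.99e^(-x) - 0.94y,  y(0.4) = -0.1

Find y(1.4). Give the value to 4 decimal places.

RK4: k1 = f(x_n, y_n); k2 = f(x_n + h/2, y_n + (h/2)·k1); k3 = f(x_n + h/2, y_n + (h/2)·k2); k4 = f(x_n + h, y_n + h·k3); y_{n+1} = y_n + (h/6)·(k1 + 2k2 + 2k3 + k4).
x=0.400000, y=-0.100000:
  k1 = f(0.400000, -0.100000) = 0.757617
  k2 = f(0.650000, 0.089404) = 0.432785
  k3 = f(0.650000, 0.008196) = 0.509121
  k4 = f(0.900000, 0.154560) = 0.257217
  y ← -0.100000 + (0.5/6)·(k1 + 2k2 + 2k3 + k4) = 0.141554
x=0.900000, y=0.141554:
  k1 = f(0.900000, 0.141554) = 0.269443
  k2 = f(1.150000, 0.208915) = 0.117091
  k3 = f(1.150000, 0.170827) = 0.152893
  k4 = f(1.400000, 0.218001) = 0.039210
  y ← 0.141554 + (0.5/6)·(k1 + 2k2 + 2k3 + k4) = 0.212272
y(1.4) ≈ 0.2123

0.2123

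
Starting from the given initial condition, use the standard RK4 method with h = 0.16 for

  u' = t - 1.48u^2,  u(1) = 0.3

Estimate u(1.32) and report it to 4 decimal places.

RK4: k1 = f(t_n, u_n); k2 = f(t_n + h/2, u_n + (h/2)·k1); k3 = f(t_n + h/2, u_n + (h/2)·k2); k4 = f(t_n + h, u_n + h·k3); u_{n+1} = u_n + (h/6)·(k1 + 2k2 + 2k3 + k4).
t=1.000000, u=0.300000:
  k1 = f(1.000000, 0.300000) = 0.866800
  k2 = f(1.080000, 0.369344) = 0.878106
  k3 = f(1.080000, 0.370248) = 0.877116
  k4 = f(1.160000, 0.440339) = 0.873031
  u ← 0.300000 + (0.16/6)·(k1 + 2k2 + 2k3 + k4) = 0.440007
t=1.160000, u=0.440007:
  k1 = f(1.160000, 0.440007) = 0.873462
  k2 = f(1.240000, 0.509884) = 0.855227
  k3 = f(1.240000, 0.508425) = 0.857425
  k4 = f(1.320000, 0.577195) = 0.826931
  u ← 0.440007 + (0.16/6)·(k1 + 2k2 + 2k3 + k4) = 0.576693
u(1.32) ≈ 0.5767

0.5767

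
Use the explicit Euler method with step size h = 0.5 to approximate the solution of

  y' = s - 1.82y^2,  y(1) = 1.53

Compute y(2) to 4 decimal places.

Euler: y_{n+1} = y_n + h·f(s_n, y_n).
s=1.000000, y=1.530000: f=-3.260438 → y ← 1.530000 + 0.5·(-3.260438) = -0.100219
s=1.500000, y=-0.100219: f=1.481720 → y ← -0.100219 + 0.5·1.481720 = 0.640641
y(2) ≈ 0.6406

0.6406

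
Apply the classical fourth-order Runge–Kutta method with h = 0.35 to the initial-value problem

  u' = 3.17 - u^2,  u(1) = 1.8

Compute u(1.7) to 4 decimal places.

RK4: k1 = f(s_n, u_n); k2 = f(s_n + h/2, u_n + (h/2)·k1); k3 = f(s_n + h/2, u_n + (h/2)·k2); k4 = f(s_n + h, u_n + h·k3); u_{n+1} = u_n + (h/6)·(k1 + 2k2 + 2k3 + k4).
s=1.000000, u=1.800000:
  k1 = f(1.000000, 1.800000) = -0.070000
  k2 = f(1.175000, 1.787750) = -0.026050
  k3 = f(1.175000, 1.795441) = -0.053609
  k4 = f(1.350000, 1.781237) = -0.002804
  u ← 1.800000 + (0.35/6)·(k1 + 2k2 + 2k3 + k4) = 1.786459
s=1.350000, u=1.786459:
  k1 = f(1.350000, 1.786459) = -0.021438
  k2 = f(1.525000, 1.782708) = -0.008048
  k3 = f(1.525000, 1.785051) = -0.016408
  k4 = f(1.700000, 1.780717) = -0.000952
  u ← 1.786459 + (0.35/6)·(k1 + 2k2 + 2k3 + k4) = 1.782300
u(1.7) ≈ 1.7823

1.7823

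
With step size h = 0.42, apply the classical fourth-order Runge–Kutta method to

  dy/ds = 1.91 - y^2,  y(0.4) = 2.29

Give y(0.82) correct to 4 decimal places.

1.6282

RK4: k1 = f(s_n, y_n); k2 = f(s_n + h/2, y_n + (h/2)·k1); k3 = f(s_n + h/2, y_n + (h/2)·k2); k4 = f(s_n + h, y_n + h·k3); y_{n+1} = y_n + (h/6)·(k1 + 2k2 + 2k3 + k4).
s=0.400000, y=2.290000:
  k1 = f(0.400000, 2.290000) = -3.334100
  k2 = f(0.610000, 1.589839) = -0.617588
  k3 = f(0.610000, 2.160307) = -2.756924
  k4 = f(0.820000, 1.132092) = 0.628368
  y ← 2.290000 + (0.42/6)·(k1 + 2k2 + 2k3 + k4) = 1.628167
y(0.82) ≈ 1.6282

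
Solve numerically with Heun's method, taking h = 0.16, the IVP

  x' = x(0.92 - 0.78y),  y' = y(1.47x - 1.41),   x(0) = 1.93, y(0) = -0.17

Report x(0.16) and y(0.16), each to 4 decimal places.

Heun on (x,y): k1 = f(s_n, state_n); k2 = f(s_n + h, state_n + h·k1); state_{n+1} = state_n + (h/2)·(k1 + k2).
0.000000: (1.930000, -0.170000)
  k1 = (2.031518, -0.242607)
  predictor → (2.255043, -0.208817)
  k2 = (2.441935, -0.397778)
  → (2.287876, -0.221231)
(x(0.16), y(0.16)) ≈ (2.2879, -0.2212)

2.2879, -0.2212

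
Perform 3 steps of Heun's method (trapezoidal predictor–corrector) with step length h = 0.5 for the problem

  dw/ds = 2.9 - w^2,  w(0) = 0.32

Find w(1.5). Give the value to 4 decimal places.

1.3904

Heun: k1 = f(s_n, w_n); k2 = f(s_n + h, w_n + h·k1); w_{n+1} = w_n + (h/2)·(k1 + k2).
s=0.000000, w=0.320000:
  k1 = f(0.000000, 0.320000) = 2.797600
  k2 = f(0.500000, 1.718800) = -0.054273
  w ← 0.320000 + (0.5/2)·(2.797600 + (-0.054273)) = 1.005832
s=0.500000, w=1.005832:
  k1 = f(0.500000, 1.005832) = 1.888303
  k2 = f(1.000000, 1.949983) = -0.902434
  w ← 1.005832 + (0.5/2)·(1.888303 + (-0.902434)) = 1.252299
s=1.000000, w=1.252299:
  k1 = f(1.000000, 1.252299) = 1.331747
  k2 = f(1.500000, 1.918173) = -0.779386
  w ← 1.252299 + (0.5/2)·(1.331747 + (-0.779386)) = 1.390389
w(1.5) ≈ 1.3904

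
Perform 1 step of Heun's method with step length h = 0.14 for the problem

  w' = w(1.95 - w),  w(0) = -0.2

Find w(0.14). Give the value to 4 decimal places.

-0.2704

Heun: k1 = f(s_n, w_n); k2 = f(s_n + h, w_n + h·k1); w_{n+1} = w_n + (h/2)·(k1 + k2).
s=0.000000, w=-0.200000:
  k1 = f(0.000000, -0.200000) = -0.430000
  k2 = f(0.140000, -0.260200) = -0.575094
  w ← -0.200000 + (0.14/2)·(-0.430000 + (-0.575094)) = -0.270357
w(0.14) ≈ -0.2704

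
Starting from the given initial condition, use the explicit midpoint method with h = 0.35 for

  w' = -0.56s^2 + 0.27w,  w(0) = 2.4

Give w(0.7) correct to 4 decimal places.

Midpoint: k1 = f(s_n, w_n); k2 = f(s_n + h/2, w_n + (h/2)·k1); w_{n+1} = w_n + h·k2.
s=0.000000, w=2.400000:
  k1 = f(0.000000, 2.400000) = 0.648000
  k2 = f(0.175000, 2.513400) = 0.661468
  w ← 2.400000 + 0.35·0.661468 = 2.631514
s=0.350000, w=2.631514:
  k1 = f(0.350000, 2.631514) = 0.641909
  k2 = f(0.525000, 2.743848) = 0.586489
  w ← 2.631514 + 0.35·0.586489 = 2.836785
w(0.7) ≈ 2.8368

2.8368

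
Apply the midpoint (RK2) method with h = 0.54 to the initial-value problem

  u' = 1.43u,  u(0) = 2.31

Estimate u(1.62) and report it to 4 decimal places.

Midpoint: k1 = f(x_n, u_n); k2 = f(x_n + h/2, u_n + (h/2)·k1); u_{n+1} = u_n + h·k2.
x=0.000000, u=2.310000:
  k1 = f(0.000000, 2.310000) = 3.303300
  k2 = f(0.270000, 3.201891) = 4.578704
  u ← 2.310000 + 0.54·4.578704 = 4.782500
x=0.540000, u=4.782500:
  k1 = f(0.540000, 4.782500) = 6.838975
  k2 = f(0.810000, 6.629024) = 9.479504
  u ← 4.782500 + 0.54·9.479504 = 9.901432
x=1.080000, u=9.901432:
  k1 = f(1.080000, 9.901432) = 14.159048
  k2 = f(1.350000, 13.724375) = 19.625857
  u ← 9.901432 + 0.54·19.625857 = 20.499395
u(1.62) ≈ 20.4994

20.4994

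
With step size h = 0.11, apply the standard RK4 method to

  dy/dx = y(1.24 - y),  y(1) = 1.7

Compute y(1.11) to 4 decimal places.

RK4: k1 = f(x_n, y_n); k2 = f(x_n + h/2, y_n + (h/2)·k1); k3 = f(x_n + h/2, y_n + (h/2)·k2); k4 = f(x_n + h, y_n + h·k3); y_{n+1} = y_n + (h/6)·(k1 + 2k2 + 2k3 + k4).
x=1.000000, y=1.700000:
  k1 = f(1.000000, 1.700000) = -0.782000
  k2 = f(1.055000, 1.656990) = -0.690948
  k3 = f(1.055000, 1.661998) = -0.701360
  k4 = f(1.110000, 1.622850) = -0.621309
  y ← 1.700000 + (0.11/6)·(k1 + 2k2 + 2k3 + k4) = 1.623221
y(1.11) ≈ 1.6232

1.6232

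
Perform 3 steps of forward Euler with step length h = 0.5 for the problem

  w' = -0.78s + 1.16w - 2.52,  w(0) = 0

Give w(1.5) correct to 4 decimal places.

Euler: w_{n+1} = w_n + h·f(s_n, w_n).
s=0.000000, w=0.000000: f=-2.520000 → w ← 0.000000 + 0.5·(-2.520000) = -1.260000
s=0.500000, w=-1.260000: f=-4.371600 → w ← -1.260000 + 0.5·(-4.371600) = -3.445800
s=1.000000, w=-3.445800: f=-7.297128 → w ← -3.445800 + 0.5·(-7.297128) = -7.094364
w(1.5) ≈ -7.0944

-7.0944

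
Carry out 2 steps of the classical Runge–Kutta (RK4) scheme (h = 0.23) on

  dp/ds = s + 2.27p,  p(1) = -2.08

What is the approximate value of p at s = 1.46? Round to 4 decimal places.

RK4: k1 = f(s_n, p_n); k2 = f(s_n + h/2, p_n + (h/2)·k1); k3 = f(s_n + h/2, p_n + (h/2)·k2); k4 = f(s_n + h, p_n + h·k3); p_{n+1} = p_n + (h/6)·(k1 + 2k2 + 2k3 + k4).
s=1.000000, p=-2.080000:
  k1 = f(1.000000, -2.080000) = -3.721600
  k2 = f(1.115000, -2.507984) = -4.578124
  k3 = f(1.115000, -2.606484) = -4.801719
  k4 = f(1.230000, -3.184395) = -5.998578
  p ← -2.080000 + (0.23/6)·(k1 + 2k2 + 2k3 + k4) = -3.171728
s=1.230000, p=-3.171728:
  k1 = f(1.230000, -3.171728) = -5.969823
  k2 = f(1.345000, -3.858258) = -7.413245
  k3 = f(1.345000, -4.024251) = -7.790050
  k4 = f(1.460000, -4.963440) = -9.807008
  p ← -3.171728 + (0.23/6)·(k1 + 2k2 + 2k3 + k4) = -4.942093
p(1.46) ≈ -4.9421

-4.9421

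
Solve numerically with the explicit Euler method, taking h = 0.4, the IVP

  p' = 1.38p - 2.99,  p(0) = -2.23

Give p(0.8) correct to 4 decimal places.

Euler: p_{n+1} = p_n + h·f(t_n, p_n).
t=0.000000, p=-2.230000: f=-6.067400 → p ← -2.230000 + 0.4·(-6.067400) = -4.656960
t=0.400000, p=-4.656960: f=-9.416605 → p ← -4.656960 + 0.4·(-9.416605) = -8.423602
p(0.8) ≈ -8.4236

-8.4236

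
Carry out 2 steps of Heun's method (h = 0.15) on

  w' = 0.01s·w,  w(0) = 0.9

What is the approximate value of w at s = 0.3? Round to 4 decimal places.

Heun: k1 = f(s_n, w_n); k2 = f(s_n + h, w_n + h·k1); w_{n+1} = w_n + (h/2)·(k1 + k2).
s=0.000000, w=0.900000:
  k1 = f(0.000000, 0.900000) = 0.000000
  k2 = f(0.150000, 0.900000) = 0.001350
  w ← 0.900000 + (0.15/2)·(0.000000 + 0.001350) = 0.900101
s=0.150000, w=0.900101:
  k1 = f(0.150000, 0.900101) = 0.001350
  k2 = f(0.300000, 0.900304) = 0.002701
  w ← 0.900101 + (0.15/2)·(0.001350 + 0.002701) = 0.900405
w(0.3) ≈ 0.9004

0.9004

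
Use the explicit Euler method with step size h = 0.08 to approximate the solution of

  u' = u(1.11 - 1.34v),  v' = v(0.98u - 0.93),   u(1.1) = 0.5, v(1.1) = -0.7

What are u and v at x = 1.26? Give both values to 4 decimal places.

0.6757, -0.6559

Euler on (u,v): u_{n+1} = u_n + h·u', v_{n+1} = v_n + h·v'.
1.100000: (0.500000, -0.700000); f=(1.024000, 0.308000) → (0.581920, -0.675360)
1.180000: (0.581920, -0.675360); f=(1.172559, 0.242939) → (0.675725, -0.655925)
(u(1.26), v(1.26)) ≈ (0.6757, -0.6559)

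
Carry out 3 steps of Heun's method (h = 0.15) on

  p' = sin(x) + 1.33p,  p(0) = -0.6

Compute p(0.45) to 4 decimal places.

-0.9686

Heun: k1 = f(x_n, p_n); k2 = f(x_n + h, p_n + h·k1); p_{n+1} = p_n + (h/2)·(k1 + k2).
x=0.000000, p=-0.600000:
  k1 = f(0.000000, -0.600000) = -0.798000
  k2 = f(0.150000, -0.719700) = -0.807763
  p ← -0.600000 + (0.15/2)·(-0.798000 + (-0.807763)) = -0.720432
x=0.150000, p=-0.720432:
  k1 = f(0.150000, -0.720432) = -0.808737
  k2 = f(0.300000, -0.841743) = -0.823998
  p ← -0.720432 + (0.15/2)·(-0.808737 + (-0.823998)) = -0.842887
x=0.300000, p=-0.842887:
  k1 = f(0.300000, -0.842887) = -0.825520
  k2 = f(0.450000, -0.966715) = -0.850766
  p ← -0.842887 + (0.15/2)·(-0.825520 + (-0.850766)) = -0.968609
p(0.45) ≈ -0.9686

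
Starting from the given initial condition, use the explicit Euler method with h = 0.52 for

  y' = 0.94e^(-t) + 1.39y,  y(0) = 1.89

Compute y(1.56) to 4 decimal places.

11.7884

Euler: y_{n+1} = y_n + h·f(t_n, y_n).
t=0.000000, y=1.890000: f=3.567100 → y ← 1.890000 + 0.52·3.567100 = 3.744892
t=0.520000, y=3.744892: f=5.764249 → y ← 3.744892 + 0.52·5.764249 = 6.742302
t=1.040000, y=6.742302: f=9.704047 → y ← 6.742302 + 0.52·9.704047 = 11.788406
y(1.56) ≈ 11.7884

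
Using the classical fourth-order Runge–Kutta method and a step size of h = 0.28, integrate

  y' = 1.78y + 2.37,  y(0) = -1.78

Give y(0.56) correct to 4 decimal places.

RK4: k1 = f(t_n, y_n); k2 = f(t_n + h/2, y_n + (h/2)·k1); k3 = f(t_n + h/2, y_n + (h/2)·k2); k4 = f(t_n + h, y_n + h·k3); y_{n+1} = y_n + (h/6)·(k1 + 2k2 + 2k3 + k4).
t=0.000000, y=-1.780000:
  k1 = f(0.000000, -1.780000) = -0.798400
  k2 = f(0.140000, -1.891776) = -0.997361
  k3 = f(0.140000, -1.919631) = -1.046942
  k4 = f(0.280000, -2.073144) = -1.320196
  y ← -1.780000 + (0.28/6)·(k1 + 2k2 + 2k3 + k4) = -2.069669
t=0.280000, y=-2.069669:
  k1 = f(0.280000, -2.069669) = -1.314012
  k2 = f(0.420000, -2.253631) = -1.641463
  k3 = f(0.420000, -2.299474) = -1.723064
  k4 = f(0.560000, -2.552128) = -2.172787
  y ← -2.069669 + (0.28/6)·(k1 + 2k2 + 2k3 + k4) = -2.546409
y(0.56) ≈ -2.5464

-2.5464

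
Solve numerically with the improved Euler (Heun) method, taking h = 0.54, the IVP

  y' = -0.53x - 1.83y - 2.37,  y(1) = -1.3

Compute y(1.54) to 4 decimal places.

Heun: k1 = f(x_n, y_n); k2 = f(x_n + h, y_n + h·k1); y_{n+1} = y_n + (h/2)·(k1 + k2).
x=1.000000, y=-1.300000:
  k1 = f(1.000000, -1.300000) = -0.521000
  k2 = f(1.540000, -1.581340) = -0.292348
  y ← -1.300000 + (0.54/2)·(-0.521000 + (-0.292348)) = -1.519604
y(1.54) ≈ -1.5196

-1.5196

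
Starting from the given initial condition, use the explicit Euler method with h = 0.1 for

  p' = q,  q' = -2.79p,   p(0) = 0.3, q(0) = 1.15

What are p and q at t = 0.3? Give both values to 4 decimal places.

Euler on (p,q): p_{n+1} = p_n + h·p', q_{n+1} = q_n + h·q'.
0.000000: (0.300000, 1.150000); f=(1.150000, -0.837000) → (0.415000, 1.066300)
0.100000: (0.415000, 1.066300); f=(1.066300, -1.157850) → (0.521630, 0.950515)
0.200000: (0.521630, 0.950515); f=(0.950515, -1.455348) → (0.616682, 0.804980)
(p(0.3), q(0.3)) ≈ (0.6167, 0.8050)

0.6167, 0.8050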